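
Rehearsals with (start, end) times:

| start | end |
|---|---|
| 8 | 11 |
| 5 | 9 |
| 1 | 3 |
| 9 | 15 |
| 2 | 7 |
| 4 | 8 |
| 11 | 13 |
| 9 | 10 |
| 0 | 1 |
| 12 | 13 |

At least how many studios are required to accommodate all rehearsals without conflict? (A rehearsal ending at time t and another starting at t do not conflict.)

3

Events (time:±→running): 0:+→1 1:-→0 1:+→1 2:+→2 3:-→1 4:+→2 5:+→3 … peak 3.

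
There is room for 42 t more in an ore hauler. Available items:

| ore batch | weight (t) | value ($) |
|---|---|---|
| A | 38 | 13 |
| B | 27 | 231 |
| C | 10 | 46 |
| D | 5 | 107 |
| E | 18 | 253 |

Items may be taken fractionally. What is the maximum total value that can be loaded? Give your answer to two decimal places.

Ratios (sorted): D 21.40, E 14.06, B 8.56, C 4.60, A 0.34
take D (5 @ 107); take E (18 @ 253); take 19/27 of B → 162.56. Capacity used 42/42.
Total value = 522.56

522.56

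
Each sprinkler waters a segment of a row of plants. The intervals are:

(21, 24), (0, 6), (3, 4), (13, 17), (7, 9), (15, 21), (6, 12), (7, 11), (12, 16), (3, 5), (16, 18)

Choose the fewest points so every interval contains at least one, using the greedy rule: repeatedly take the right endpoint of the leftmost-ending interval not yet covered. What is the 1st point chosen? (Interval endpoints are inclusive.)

By right end: [3,4]  [3,5]  [0,6]  [7,9]  [7,11]  [6,12]  [12,16]  [13,17]  [16,18]  [15,21]  [21,24]
[3,4] uncovered → point at 4; [7,9] uncovered → point at 9; [12,16] uncovered → point at 16; [21,24] uncovered → point at 24.
Points: 4, 9, 16, 24 (4 total).

4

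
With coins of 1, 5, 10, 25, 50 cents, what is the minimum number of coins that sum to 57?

4

Greedy: take as many of the largest coin as possible, then repeat with the remainder.
57 − 1×50→7 − 1×5→2 − 2×1→0
Total coins = 1 + 1 + 2 = 4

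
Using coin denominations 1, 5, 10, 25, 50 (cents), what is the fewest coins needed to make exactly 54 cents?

54 = 1×50 + 4×1
Total coins = 1 + 4 = 5

5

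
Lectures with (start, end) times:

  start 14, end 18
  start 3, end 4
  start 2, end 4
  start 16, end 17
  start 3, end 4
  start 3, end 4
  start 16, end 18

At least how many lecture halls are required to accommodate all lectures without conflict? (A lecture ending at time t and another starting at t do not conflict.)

4

Events (time:±→running): 2:+→1 3:+→2 3:+→3 3:+→4 … peak 4.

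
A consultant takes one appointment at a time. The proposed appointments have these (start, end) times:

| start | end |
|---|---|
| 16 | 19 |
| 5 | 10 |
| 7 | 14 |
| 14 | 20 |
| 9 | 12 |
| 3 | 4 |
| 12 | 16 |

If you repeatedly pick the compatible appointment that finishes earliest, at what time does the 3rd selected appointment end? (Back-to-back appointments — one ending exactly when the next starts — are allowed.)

By end time: (3,4), (5,10), (9,12), (7,14), (12,16), (16,19), (14,20).
Pick (3,4); next start ≥ 4 → (5,10); next start ≥ 10 → (12,16); next start ≥ 16 → (16,19).
Selected: (3,4) (5,10) (12,16) (16,19)

16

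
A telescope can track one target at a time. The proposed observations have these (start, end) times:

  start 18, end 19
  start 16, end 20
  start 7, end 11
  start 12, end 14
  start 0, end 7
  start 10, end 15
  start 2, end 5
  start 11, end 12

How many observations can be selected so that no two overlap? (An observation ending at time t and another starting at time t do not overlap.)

5

Sorted by end: (2,5)  (0,7)  (7,11)  (11,12)  (12,14)  (10,15)  (18,19)  (16,20)
take (2,5); take (7,11); take (11,12); take (12,14); take (18,19).
Selected 5 observations.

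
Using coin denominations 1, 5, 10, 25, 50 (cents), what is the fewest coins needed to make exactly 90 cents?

90 − 1×50→40 − 1×25→15 − 1×10→5 − 1×5→0
Total coins = 1 + 1 + 1 + 1 = 4

4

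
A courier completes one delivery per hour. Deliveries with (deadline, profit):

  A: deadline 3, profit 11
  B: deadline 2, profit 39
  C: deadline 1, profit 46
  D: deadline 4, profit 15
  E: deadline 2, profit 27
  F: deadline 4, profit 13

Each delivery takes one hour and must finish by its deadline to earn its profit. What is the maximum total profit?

Take jobs in profit order; each goes to the latest open slot no later than its deadline.
Profit order: C=46 B=39 E=27 D=15 F=13 A=11
Assign: C→slot 1, B→slot 2, E skipped, D→slot 4, F→slot 3, A skipped.
Slots: [1:C] [2:B] [3:F] [4:D]
Profit = 46 + 39 + 13 + 15 = 113

113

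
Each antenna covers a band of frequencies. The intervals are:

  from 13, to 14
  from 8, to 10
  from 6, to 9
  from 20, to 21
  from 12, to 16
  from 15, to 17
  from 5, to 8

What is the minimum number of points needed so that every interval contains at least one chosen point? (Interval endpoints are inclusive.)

4

Process intervals by earliest right end; each time one isn't hit yet, stab at its right endpoint.
By right end: [5,8]  [6,9]  [8,10]  [13,14]  [12,16]  [15,17]  [20,21]
[5,8] uncovered → point at 8; [13,14] uncovered → point at 14; [15,17] uncovered → point at 17; [20,21] uncovered → point at 21.
Points: 8, 14, 17, 21 (4 total).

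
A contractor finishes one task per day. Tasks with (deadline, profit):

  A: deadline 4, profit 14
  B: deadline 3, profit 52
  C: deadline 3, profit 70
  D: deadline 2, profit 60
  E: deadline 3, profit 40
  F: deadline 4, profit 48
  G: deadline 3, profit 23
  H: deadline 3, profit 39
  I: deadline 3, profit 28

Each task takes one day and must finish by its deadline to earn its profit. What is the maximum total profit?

By profit: C(d3,70), D(d2,60), B(d3,52), F(d4,48), E(d3,40), H(d3,39), I(d3,28), G(d3,23), A(d4,14)
C→slot 3; D→slot 2; B→slot 1; F→slot 4; E skipped; H skipped; I skipped; G skipped; A skipped.
Profit = 52 + 60 + 70 + 48 = 230

230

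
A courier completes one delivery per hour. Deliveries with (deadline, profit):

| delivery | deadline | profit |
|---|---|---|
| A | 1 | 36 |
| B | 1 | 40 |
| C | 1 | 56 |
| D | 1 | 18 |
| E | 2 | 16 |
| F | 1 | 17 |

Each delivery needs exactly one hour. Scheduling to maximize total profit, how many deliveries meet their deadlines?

2

Take jobs in profit order; each goes to the latest open slot no later than its deadline.
Profit order: C=56 B=40 A=36 D=18 F=17 E=16
Assign: C→slot 1, B skipped, A skipped, D skipped, F skipped, E→slot 2.
Slots: [1:C] [2:E]
2 of 6 scheduled.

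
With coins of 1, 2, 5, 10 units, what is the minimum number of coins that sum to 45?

5

Use the largest denomination that fits, subtract, and repeat.
45 = 4×10 + 1×5
Total coins = 4 + 1 = 5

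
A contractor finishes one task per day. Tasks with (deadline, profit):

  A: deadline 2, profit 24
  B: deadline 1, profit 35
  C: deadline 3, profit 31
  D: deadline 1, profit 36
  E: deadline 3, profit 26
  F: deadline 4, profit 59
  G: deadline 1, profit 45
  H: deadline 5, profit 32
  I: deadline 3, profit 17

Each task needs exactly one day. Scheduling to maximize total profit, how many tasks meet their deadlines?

Profit order: F=59 G=45 D=36 B=35 H=32 C=31 E=26 A=24 I=17
Assign: F→slot 4, G→slot 1, D skipped, B skipped, H→slot 5, C→slot 3, E→slot 2, A skipped, I skipped.
Slots: [1:G] [2:E] [3:C] [4:F] [5:H]
5 of 9 scheduled.

5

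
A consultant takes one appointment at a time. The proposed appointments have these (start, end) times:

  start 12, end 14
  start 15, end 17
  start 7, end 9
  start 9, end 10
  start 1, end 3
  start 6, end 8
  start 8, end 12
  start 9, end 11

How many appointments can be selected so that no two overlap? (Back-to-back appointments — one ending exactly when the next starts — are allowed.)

5

By end time: (1,3), (6,8), (7,9), (9,10), (9,11), (8,12), (12,14), (15,17).
Pick (1,3); next start ≥ 3 → (6,8); next start ≥ 8 → (9,10); next start ≥ 10 → (12,14); next start ≥ 14 → (15,17).
Selected 5 appointments.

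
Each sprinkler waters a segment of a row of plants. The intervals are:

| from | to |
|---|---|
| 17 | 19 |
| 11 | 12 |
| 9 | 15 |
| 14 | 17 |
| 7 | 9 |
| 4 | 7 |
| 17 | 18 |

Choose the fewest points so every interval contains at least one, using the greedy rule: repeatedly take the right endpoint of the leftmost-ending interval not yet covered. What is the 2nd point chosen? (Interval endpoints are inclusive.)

12

By right end: [4,7]  [7,9]  [11,12]  [9,15]  [14,17]  [17,18]  [17,19]
[4,7] uncovered → point at 7; [11,12] uncovered → point at 12; [14,17] uncovered → point at 17.
Points: 7, 12, 17 (3 total).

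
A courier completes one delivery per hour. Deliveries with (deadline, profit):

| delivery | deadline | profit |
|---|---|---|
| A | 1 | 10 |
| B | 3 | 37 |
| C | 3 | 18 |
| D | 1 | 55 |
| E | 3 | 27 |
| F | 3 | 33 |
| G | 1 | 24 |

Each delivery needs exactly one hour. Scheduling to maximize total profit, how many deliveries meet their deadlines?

3

Take jobs in profit order; each goes to the latest open slot no later than its deadline.
Profit order: D=55 B=37 F=33 E=27 G=24 C=18 A=10
Assign: D→slot 1, B→slot 3, F→slot 2, E skipped, G skipped, C skipped, A skipped.
Slots: [1:D] [2:F] [3:B]
3 of 7 scheduled.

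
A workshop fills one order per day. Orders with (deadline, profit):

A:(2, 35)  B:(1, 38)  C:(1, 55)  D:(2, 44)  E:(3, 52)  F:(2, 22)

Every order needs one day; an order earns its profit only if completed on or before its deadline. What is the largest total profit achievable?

151

By profit: C(d1,55), E(d3,52), D(d2,44), B(d1,38), A(d2,35), F(d2,22)
C→slot 1; E→slot 3; D→slot 2; B skipped; A skipped; F skipped.
Profit = 55 + 44 + 52 = 151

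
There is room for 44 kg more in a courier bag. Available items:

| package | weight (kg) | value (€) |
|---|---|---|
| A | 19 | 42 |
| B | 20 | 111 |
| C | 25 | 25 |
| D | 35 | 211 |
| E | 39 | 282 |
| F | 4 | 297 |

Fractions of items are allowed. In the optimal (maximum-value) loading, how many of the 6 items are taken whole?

2

Sort by value per unit weight and fill in that order.
Ratios (sorted): F 74.25, E 7.23, D 6.03, B 5.55, A 2.21, C 1.00
take F (4 @ 297); take E (39 @ 282); take 1/35 of D → 6.03. Capacity used 44/44.
2 item(s) taken whole; one partial (take 1/35 of D).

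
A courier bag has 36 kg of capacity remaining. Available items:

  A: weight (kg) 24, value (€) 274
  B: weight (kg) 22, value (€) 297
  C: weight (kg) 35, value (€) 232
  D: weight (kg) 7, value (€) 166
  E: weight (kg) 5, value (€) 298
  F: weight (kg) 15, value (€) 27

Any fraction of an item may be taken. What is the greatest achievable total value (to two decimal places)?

Sort by value per unit weight and fill in that order.
Order: E (298/5=59.60) > D (166/7=23.71) > B (297/22=13.50) > A (274/24=11.42) > C (232/35=6.63) > F (27/15=1.80)
Fill: take E (5 @ 298) → take D (7 @ 166) → take B (22 @ 297) → take 2/24 of A → 22.83; 36/36 used.
Total value = 783.83

783.83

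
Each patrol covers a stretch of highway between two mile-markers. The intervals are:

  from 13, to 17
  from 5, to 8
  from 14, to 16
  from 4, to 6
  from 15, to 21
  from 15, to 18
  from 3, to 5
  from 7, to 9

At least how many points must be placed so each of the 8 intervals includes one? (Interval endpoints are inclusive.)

3

By right end: [3,5]  [4,6]  [5,8]  [7,9]  [14,16]  [13,17]  [15,18]  [15,21]
[3,5] uncovered → point at 5; [7,9] uncovered → point at 9; [14,16] uncovered → point at 16.
Points: 5, 9, 16 (3 total).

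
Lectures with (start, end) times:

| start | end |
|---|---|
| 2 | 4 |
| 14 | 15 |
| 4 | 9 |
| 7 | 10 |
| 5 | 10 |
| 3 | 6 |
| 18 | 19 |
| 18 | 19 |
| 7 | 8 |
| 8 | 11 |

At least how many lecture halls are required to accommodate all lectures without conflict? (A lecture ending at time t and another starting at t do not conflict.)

Count concurrent intervals with a sweep; the peak is the room count.
starts: [2, 3, 4, 5, 7, 7, 8, 14, 18, 18]
ends:   [4, 6, 8, 9, 10, 10, 11, 15, 19, 19]
s2→1 s3→2 e4→1 s4→2 s5→3 e6→2 s7→3 s7→4  — peak 4.

4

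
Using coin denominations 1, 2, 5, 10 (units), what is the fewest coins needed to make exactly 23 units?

Use the largest denomination that fits, subtract, and repeat.
23 = 2×10 + 1×2 + 1×1
Total coins = 2 + 1 + 1 = 4

4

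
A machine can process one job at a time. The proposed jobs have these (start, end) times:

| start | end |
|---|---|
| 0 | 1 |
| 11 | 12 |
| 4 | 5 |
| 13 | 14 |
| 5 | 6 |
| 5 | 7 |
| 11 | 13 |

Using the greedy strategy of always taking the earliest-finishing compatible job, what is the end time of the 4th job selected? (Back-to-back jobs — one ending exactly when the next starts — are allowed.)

12

Order by finish time; keep every interval that doesn't clash with the previous kept one.
By end time: (0,1), (4,5), (5,6), (5,7), (11,12), (11,13), (13,14).
Pick (0,1); next start ≥ 1 → (4,5); next start ≥ 5 → (5,6); next start ≥ 6 → (11,12); next start ≥ 12 → (13,14).
Selected: (0,1) (4,5) (5,6) (11,12) (13,14)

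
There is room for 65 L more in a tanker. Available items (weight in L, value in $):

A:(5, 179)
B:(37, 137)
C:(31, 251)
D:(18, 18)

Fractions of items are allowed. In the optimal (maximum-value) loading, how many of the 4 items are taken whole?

2

Sort by value per unit weight and fill in that order.
Order: A (179/5=35.80) > C (251/31=8.10) > B (137/37=3.70) > D (18/18=1.00)
Fill: take A (5 @ 179) → take C (31 @ 251) → take 29/37 of B → 107.38; 65/65 used.
2 item(s) taken whole; one partial (take 29/37 of B).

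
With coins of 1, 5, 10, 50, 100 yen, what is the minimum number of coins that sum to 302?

Use the largest denomination that fits, subtract, and repeat.
302 − 3×100→2 − 2×1→0
Total coins = 3 + 2 = 5

5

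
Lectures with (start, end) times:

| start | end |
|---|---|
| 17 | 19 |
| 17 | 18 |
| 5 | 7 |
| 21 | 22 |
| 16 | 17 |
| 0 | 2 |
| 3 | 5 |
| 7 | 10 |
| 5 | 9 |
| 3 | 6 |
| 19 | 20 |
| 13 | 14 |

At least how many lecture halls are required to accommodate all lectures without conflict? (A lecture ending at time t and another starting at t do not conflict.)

3

Count concurrent intervals with a sweep; the peak is the room count.
starts: [0, 3, 3, 5, 5, 7, 13, 16, 17, 17, 19, 21]
ends:   [2, 5, 6, 7, 9, 10, 14, 17, 18, 19, 20, 22]
s0→1 e2→0 s3→1 s3→2 e5→1 s5→2 s5→3  — peak 3.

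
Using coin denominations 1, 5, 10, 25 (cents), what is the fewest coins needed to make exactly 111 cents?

6

Greedy: take as many of the largest coin as possible, then repeat with the remainder.
111 = 4×25 + 1×10 + 1×1
Total coins = 4 + 1 + 1 = 6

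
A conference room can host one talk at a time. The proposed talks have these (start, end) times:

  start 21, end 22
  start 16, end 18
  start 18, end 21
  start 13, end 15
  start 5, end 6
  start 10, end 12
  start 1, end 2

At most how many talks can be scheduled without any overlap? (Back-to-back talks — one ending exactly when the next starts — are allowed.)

7

Sorted by end: (1,2)  (5,6)  (10,12)  (13,15)  (16,18)  (18,21)  (21,22)
take (1,2); take (5,6); take (10,12); take (13,15); take (16,18); take (18,21); take (21,22).
Selected 7 talks.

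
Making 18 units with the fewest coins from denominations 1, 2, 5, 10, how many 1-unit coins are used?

18 − 1×10→8 − 1×5→3 − 1×2→1 − 1×1→0
Count of 1: 1

1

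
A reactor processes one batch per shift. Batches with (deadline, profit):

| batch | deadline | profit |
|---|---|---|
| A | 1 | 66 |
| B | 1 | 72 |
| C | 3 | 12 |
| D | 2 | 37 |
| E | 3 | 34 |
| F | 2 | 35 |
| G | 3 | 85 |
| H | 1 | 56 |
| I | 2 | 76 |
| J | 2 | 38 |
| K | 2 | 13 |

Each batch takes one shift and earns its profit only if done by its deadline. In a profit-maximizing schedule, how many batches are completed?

3

Sort by profit descending; place each in the latest free slot ≤ its deadline.
Profit order: G=85 I=76 B=72 A=66 H=56 J=38 D=37 F=35 E=34 K=13 C=12
Assign: G→slot 3, I→slot 2, B→slot 1, A skipped, H skipped, J skipped, D skipped, F skipped, E skipped, K skipped, C skipped.
Slots: [1:B] [2:I] [3:G]
3 of 11 scheduled.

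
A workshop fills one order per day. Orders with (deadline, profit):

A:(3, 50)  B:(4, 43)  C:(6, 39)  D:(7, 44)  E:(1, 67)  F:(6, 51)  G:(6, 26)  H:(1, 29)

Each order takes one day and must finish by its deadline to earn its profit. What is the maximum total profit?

By profit: E(d1,67), F(d6,51), A(d3,50), D(d7,44), B(d4,43), C(d6,39), H(d1,29), G(d6,26)
E→slot 1; F→slot 6; A→slot 3; D→slot 7; B→slot 4; C→slot 5; H skipped; G→slot 2.
Profit = 67 + 26 + 50 + 43 + 39 + 51 + 44 = 320

320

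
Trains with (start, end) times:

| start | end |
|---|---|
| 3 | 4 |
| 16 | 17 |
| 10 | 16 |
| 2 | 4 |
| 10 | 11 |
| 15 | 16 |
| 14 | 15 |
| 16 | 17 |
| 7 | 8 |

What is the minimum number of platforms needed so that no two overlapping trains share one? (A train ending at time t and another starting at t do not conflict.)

2

starts: [2, 3, 7, 10, 10, 14, 15, 16, 16]
ends:   [4, 4, 8, 11, 15, 16, 16, 17, 17]
s2→1 s3→2  — peak 2.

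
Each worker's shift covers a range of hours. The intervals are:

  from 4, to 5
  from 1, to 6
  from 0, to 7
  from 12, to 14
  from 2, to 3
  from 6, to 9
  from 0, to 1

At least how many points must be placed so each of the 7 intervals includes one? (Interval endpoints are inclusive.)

5

Sort by right endpoint; whenever an interval is uncovered, place a point at its right end.
Sorted: [0,1] [2,3] [4,5] [1,6] [0,7] [6,9] [12,14]
{[0,1]} hit by 1; {[2,3]} hit by 3; {[4,5],[1,6],[0,7]} hit by 5; {[6,9]} hit by 9; {[12,14]} hit by 14.
Points: 1, 3, 5, 9, 14 (5 total).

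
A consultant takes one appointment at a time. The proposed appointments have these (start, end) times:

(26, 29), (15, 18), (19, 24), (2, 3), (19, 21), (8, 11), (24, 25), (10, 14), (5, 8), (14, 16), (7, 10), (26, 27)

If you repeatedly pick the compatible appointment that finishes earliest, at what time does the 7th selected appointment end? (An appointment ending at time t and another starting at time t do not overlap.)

27

By end time: (2,3), (5,8), (7,10), (8,11), (10,14), (14,16), (15,18), (19,21), (19,24), (24,25), (26,27), (26,29).
Pick (2,3); next start ≥ 3 → (5,8); next start ≥ 8 → (8,11); next start ≥ 11 → (14,16); next start ≥ 16 → (19,21); next start ≥ 21 → (24,25); next start ≥ 25 → (26,27).
Selected: (2,3) (5,8) (8,11) (14,16) (19,21) (24,25) (26,27)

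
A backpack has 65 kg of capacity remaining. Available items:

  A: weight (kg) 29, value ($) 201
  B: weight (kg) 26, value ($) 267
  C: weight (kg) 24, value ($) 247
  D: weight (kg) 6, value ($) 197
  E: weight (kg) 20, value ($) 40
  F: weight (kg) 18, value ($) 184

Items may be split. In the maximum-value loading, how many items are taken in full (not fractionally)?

3

Ratios (sorted): D 32.83, C 10.29, B 10.27, F 10.22, A 6.93, E 2.00
take D (6 @ 197); take C (24 @ 247); take B (26 @ 267); take 9/18 of F → 92.00. Capacity used 65/65.
3 item(s) taken whole; one partial (take 9/18 of F).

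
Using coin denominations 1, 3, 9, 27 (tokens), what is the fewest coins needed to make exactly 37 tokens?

3

37 − 1×27→10 − 1×9→1 − 1×1→0
Total coins = 1 + 1 + 1 = 3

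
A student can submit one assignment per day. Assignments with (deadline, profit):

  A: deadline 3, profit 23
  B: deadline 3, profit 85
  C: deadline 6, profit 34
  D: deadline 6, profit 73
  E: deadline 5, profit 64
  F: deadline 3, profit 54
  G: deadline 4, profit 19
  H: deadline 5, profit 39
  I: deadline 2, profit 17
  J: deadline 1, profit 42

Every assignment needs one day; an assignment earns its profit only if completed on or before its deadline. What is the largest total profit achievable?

Profit order: B=85 D=73 E=64 F=54 J=42 H=39 C=34 A=23 G=19 I=17
Assign: B→slot 3, D→slot 6, E→slot 5, F→slot 2, J→slot 1, H→slot 4, C skipped, A skipped, G skipped, I skipped.
Slots: [1:J] [2:F] [3:B] [4:H] [5:E] [6:D]
Profit = 42 + 54 + 85 + 39 + 64 + 73 = 357

357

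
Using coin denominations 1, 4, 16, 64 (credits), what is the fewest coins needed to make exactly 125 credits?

8

125 − 1×64→61 − 3×16→13 − 3×4→1 − 1×1→0
Total coins = 1 + 3 + 3 + 1 = 8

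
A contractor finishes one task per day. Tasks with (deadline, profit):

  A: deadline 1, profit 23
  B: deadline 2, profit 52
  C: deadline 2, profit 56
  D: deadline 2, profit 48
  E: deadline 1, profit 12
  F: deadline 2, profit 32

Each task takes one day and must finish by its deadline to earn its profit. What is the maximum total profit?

Sort by profit descending; place each in the latest free slot ≤ its deadline.
By profit: C(d2,56), B(d2,52), D(d2,48), F(d2,32), A(d1,23), E(d1,12)
C→slot 2; B→slot 1; D skipped; F skipped; A skipped; E skipped.
Profit = 52 + 56 = 108

108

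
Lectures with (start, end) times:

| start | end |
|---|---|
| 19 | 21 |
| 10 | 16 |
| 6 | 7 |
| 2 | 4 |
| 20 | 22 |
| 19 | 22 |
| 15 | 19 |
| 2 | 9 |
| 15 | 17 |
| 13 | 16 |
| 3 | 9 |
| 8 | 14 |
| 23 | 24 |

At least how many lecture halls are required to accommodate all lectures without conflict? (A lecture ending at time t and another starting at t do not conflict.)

The answer is the maximum number of intervals overlapping at any instant.
Events (time:±→running): 2:+→1 2:+→2 3:+→3 4:-→2 6:+→3 7:-→2 8:+→3 9:-→2 9:-→1 10:+→2 13:+→3 14:-→2 15:+→3 15:+→4 … peak 4.

4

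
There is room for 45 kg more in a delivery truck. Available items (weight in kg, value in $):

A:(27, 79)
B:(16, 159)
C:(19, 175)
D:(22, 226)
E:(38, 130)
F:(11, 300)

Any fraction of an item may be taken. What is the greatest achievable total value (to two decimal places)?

645.25

Sort by value per unit weight and fill in that order.
Order: F (300/11=27.27) > D (226/22=10.27) > B (159/16=9.94) > C (175/19=9.21) > E (130/38=3.42) > A (79/27=2.93)
Fill: take F (11 @ 300) → take D (22 @ 226) → take 12/16 of B → 119.25; 45/45 used.
Total value = 645.25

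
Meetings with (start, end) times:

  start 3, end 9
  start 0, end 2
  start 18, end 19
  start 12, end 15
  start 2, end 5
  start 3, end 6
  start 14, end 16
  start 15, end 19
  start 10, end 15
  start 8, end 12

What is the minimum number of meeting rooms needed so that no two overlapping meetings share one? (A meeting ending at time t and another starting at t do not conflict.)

starts: [0, 2, 3, 3, 8, 10, 12, 14, 15, 18]
ends:   [2, 5, 6, 9, 12, 15, 15, 16, 19, 19]
s0→1 e2→0 s2→1 s3→2 s3→3  — peak 3.

3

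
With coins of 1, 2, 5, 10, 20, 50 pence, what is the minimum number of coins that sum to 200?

Use the largest denomination that fits, subtract, and repeat.
200 − 4×50→0
Total coins = 4 = 4

4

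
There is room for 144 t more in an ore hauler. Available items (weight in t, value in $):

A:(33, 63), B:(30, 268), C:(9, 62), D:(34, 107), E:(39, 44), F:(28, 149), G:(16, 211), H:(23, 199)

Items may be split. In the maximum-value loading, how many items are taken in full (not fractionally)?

Order: G (211/16=13.19) > B (268/30=8.93) > H (199/23=8.65) > C (62/9=6.89) > F (149/28=5.32) > D (107/34=3.15) > A (63/33=1.91) > E (44/39=1.13)
Fill: take G (16 @ 211) → take B (30 @ 268) → take H (23 @ 199) → take C (9 @ 62) → take F (28 @ 149) → take D (34 @ 107) → take 4/33 of A → 7.64; 144/144 used.
6 item(s) taken whole; one partial (take 4/33 of A).

6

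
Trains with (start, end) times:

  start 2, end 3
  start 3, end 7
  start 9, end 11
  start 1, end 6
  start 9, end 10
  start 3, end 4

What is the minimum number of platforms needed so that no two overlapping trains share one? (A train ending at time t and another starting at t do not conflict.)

3

The answer is the maximum number of intervals overlapping at any instant.
Events (time:±→running): 1:+→1 2:+→2 3:-→1 3:+→2 3:+→3 … peak 3.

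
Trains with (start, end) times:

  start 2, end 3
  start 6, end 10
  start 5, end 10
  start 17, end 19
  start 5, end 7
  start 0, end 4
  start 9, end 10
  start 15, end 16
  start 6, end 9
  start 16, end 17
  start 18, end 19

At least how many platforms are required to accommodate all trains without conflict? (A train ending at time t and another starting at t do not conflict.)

starts: [0, 2, 5, 5, 6, 6, 9, 15, 16, 17, 18]
ends:   [3, 4, 7, 9, 10, 10, 10, 16, 17, 19, 19]
s0→1 s2→2 e3→1 e4→0 s5→1 s5→2 s6→3 s6→4  — peak 4.

4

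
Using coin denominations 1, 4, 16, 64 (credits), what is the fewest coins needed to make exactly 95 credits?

8

Use the largest denomination that fits, subtract, and repeat.
95 = 1×64 + 1×16 + 3×4 + 3×1
Total coins = 1 + 1 + 3 + 3 = 8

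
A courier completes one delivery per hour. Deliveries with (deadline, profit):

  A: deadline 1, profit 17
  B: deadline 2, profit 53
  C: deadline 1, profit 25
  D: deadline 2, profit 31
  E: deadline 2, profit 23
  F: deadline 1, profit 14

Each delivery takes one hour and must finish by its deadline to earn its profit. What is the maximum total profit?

Profit order: B=53 D=31 C=25 E=23 A=17 F=14
Assign: B→slot 2, D→slot 1, C skipped, E skipped, A skipped, F skipped.
Slots: [1:D] [2:B]
Profit = 31 + 53 = 84

84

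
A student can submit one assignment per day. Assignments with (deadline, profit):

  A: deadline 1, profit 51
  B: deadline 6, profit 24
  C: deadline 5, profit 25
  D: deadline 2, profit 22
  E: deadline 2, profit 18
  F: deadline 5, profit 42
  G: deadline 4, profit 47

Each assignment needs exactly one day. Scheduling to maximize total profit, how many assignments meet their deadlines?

By profit: A(d1,51), G(d4,47), F(d5,42), C(d5,25), B(d6,24), D(d2,22), E(d2,18)
A→slot 1; G→slot 4; F→slot 5; C→slot 3; B→slot 6; D→slot 2; E skipped.
6 of 7 scheduled.

6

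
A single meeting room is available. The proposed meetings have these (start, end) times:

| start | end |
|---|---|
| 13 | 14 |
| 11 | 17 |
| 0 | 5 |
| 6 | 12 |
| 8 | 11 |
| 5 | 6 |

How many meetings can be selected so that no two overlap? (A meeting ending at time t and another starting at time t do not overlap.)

Sort by end time and greedily take each interval whose start is ≥ the last chosen end.
Sorted by end: (0,5)  (5,6)  (8,11)  (6,12)  (13,14)  (11,17)
take (0,5); take (5,6); take (8,11); skip (6,12); take (13,14); skip (11,17).
Selected 4 meetings.

4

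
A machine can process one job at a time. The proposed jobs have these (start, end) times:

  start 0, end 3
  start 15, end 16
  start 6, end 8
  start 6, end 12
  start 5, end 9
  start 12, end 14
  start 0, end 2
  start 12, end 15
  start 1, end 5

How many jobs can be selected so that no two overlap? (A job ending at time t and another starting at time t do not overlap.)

4

Sorted by end: (0,2)  (0,3)  (1,5)  (6,8)  (5,9)  (6,12)  (12,14)  (12,15)  (15,16)
take (0,2); skip (1,5); take (6,8); skip (5,9); take (12,14); skip (12,15); take (15,16).
Selected 4 jobs.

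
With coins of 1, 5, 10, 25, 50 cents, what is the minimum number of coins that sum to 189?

9

189 = 3×50 + 1×25 + 1×10 + 4×1
Total coins = 3 + 1 + 1 + 4 = 9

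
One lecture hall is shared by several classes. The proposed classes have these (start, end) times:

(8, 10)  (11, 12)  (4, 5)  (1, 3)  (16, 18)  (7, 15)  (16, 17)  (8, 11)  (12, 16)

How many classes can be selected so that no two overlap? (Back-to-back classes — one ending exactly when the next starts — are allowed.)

Greedy by earliest finish: after sorting by end time, pick each interval compatible with the last pick.
By end time: (1,3), (4,5), (8,10), (8,11), (11,12), (7,15), (12,16), (16,17), (16,18).
Pick (1,3); next start ≥ 3 → (4,5); next start ≥ 5 → (8,10); next start ≥ 10 → (11,12); next start ≥ 12 → (12,16); next start ≥ 16 → (16,17).
Selected 6 classes.

6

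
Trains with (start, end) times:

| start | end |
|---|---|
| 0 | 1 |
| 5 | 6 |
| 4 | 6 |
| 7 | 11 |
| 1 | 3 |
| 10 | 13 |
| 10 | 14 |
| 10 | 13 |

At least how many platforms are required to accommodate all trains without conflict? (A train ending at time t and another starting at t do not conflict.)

The answer is the maximum number of intervals overlapping at any instant.
Events (time:±→running): 0:+→1 1:-→0 1:+→1 3:-→0 4:+→1 5:+→2 6:-→1 6:-→0 7:+→1 10:+→2 10:+→3 10:+→4 … peak 4.

4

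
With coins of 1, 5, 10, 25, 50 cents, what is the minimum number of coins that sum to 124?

8

124 − 2×50→24 − 2×10→4 − 4×1→0
Total coins = 2 + 2 + 4 = 8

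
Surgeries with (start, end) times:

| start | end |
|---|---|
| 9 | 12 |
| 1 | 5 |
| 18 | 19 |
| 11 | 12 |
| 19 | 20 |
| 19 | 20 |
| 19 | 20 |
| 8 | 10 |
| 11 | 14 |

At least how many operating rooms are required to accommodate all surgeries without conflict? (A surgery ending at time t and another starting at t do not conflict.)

3

starts: [1, 8, 9, 11, 11, 18, 19, 19, 19]
ends:   [5, 10, 12, 12, 14, 19, 20, 20, 20]
s1→1 e5→0 s8→1 s9→2 e10→1 s11→2 s11→3  — peak 3.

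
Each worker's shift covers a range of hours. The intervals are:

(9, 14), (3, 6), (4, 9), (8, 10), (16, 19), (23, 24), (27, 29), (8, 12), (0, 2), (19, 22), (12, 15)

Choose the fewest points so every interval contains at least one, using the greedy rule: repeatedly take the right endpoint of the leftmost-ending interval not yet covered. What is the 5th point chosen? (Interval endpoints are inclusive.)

19

Process intervals by earliest right end; each time one isn't hit yet, stab at its right endpoint.
By right end: [0,2]  [3,6]  [4,9]  [8,10]  [8,12]  [9,14]  [12,15]  [16,19]  [19,22]  [23,24]  [27,29]
[0,2] uncovered → point at 2; [3,6] uncovered → point at 6; [8,10] uncovered → point at 10; [12,15] uncovered → point at 15; [16,19] uncovered → point at 19; [23,24] uncovered → point at 24; [27,29] uncovered → point at 29.
Points: 2, 6, 10, 15, 19, 24, 29 (7 total).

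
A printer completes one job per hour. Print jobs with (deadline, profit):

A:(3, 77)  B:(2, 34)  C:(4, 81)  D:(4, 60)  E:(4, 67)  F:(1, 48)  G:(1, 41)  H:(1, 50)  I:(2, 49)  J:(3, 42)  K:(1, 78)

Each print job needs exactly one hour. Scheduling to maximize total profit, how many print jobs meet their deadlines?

Take jobs in profit order; each goes to the latest open slot no later than its deadline.
By profit: C(d4,81), K(d1,78), A(d3,77), E(d4,67), D(d4,60), H(d1,50), I(d2,49), F(d1,48), J(d3,42), G(d1,41), B(d2,34)
C→slot 4; K→slot 1; A→slot 3; E→slot 2; D skipped; H skipped; I skipped; F skipped; J skipped; G skipped; B skipped.
4 of 11 scheduled.

4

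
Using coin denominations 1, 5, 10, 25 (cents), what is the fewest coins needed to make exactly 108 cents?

Greedy: take as many of the largest coin as possible, then repeat with the remainder.
108 − 4×25→8 − 1×5→3 − 3×1→0
Total coins = 4 + 1 + 3 = 8

8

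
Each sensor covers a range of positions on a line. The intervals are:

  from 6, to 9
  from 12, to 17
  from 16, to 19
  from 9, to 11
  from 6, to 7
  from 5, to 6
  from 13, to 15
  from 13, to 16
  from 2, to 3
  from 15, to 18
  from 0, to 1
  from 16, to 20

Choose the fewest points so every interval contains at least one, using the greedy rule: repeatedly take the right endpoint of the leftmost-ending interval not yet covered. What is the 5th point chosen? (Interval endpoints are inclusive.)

Process intervals by earliest right end; each time one isn't hit yet, stab at its right endpoint.
By right end: [0,1]  [2,3]  [5,6]  [6,7]  [6,9]  [9,11]  [13,15]  [13,16]  [12,17]  [15,18]  [16,19]  [16,20]
[0,1] uncovered → point at 1; [2,3] uncovered → point at 3; [5,6] uncovered → point at 6; [9,11] uncovered → point at 11; [13,15] uncovered → point at 15; [16,19] uncovered → point at 19.
Points: 1, 3, 6, 11, 15, 19 (6 total).

15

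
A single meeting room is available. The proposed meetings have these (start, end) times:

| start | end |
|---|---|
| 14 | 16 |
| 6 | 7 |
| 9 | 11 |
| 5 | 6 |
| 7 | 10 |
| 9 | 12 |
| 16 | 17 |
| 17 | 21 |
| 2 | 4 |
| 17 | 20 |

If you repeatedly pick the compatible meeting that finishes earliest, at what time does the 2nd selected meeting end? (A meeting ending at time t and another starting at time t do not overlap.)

Order by finish time; keep every interval that doesn't clash with the previous kept one.
By end time: (2,4), (5,6), (6,7), (7,10), (9,11), (9,12), (14,16), (16,17), (17,20), (17,21).
Pick (2,4); next start ≥ 4 → (5,6); next start ≥ 6 → (6,7); next start ≥ 7 → (7,10); next start ≥ 10 → (14,16); next start ≥ 16 → (16,17); next start ≥ 17 → (17,20).
Selected: (2,4) (5,6) (6,7) (7,10) (14,16) (16,17) (17,20)

6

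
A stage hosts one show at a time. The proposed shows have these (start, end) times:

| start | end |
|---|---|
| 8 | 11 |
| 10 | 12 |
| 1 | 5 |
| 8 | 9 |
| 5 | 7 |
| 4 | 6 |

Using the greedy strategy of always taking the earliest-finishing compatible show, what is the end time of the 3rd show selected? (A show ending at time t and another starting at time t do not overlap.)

Sort by end time and greedily take each interval whose start is ≥ the last chosen end.
Sorted by end: (1,5)  (4,6)  (5,7)  (8,9)  (8,11)  (10,12)
take (1,5); take (5,7); take (8,9); take (10,12).
Selected: (1,5) (5,7) (8,9) (10,12)

9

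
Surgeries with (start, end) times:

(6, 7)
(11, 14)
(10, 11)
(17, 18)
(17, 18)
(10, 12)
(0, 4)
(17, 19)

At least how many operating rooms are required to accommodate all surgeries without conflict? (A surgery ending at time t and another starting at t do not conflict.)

3

starts: [0, 6, 10, 10, 11, 17, 17, 17]
ends:   [4, 7, 11, 12, 14, 18, 18, 19]
s0→1 e4→0 s6→1 e7→0 s10→1 s10→2 e11→1 s11→2 e12→1 e14→0 s17→1 s17→2 s17→3  — peak 3.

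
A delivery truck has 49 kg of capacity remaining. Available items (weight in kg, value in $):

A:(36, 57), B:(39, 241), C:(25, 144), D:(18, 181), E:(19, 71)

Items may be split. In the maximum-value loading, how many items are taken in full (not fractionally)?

1

Greedy by value/weight ratio, highest first.
Ratios (sorted): D 10.06, B 6.18, C 5.76, E 3.74, A 1.58
take D (18 @ 181); take 31/39 of B → 191.56. Capacity used 49/49.
1 item(s) taken whole; one partial (take 31/39 of B).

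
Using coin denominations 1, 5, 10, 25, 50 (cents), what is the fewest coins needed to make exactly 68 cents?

68 − 1×50→18 − 1×10→8 − 1×5→3 − 3×1→0
Total coins = 1 + 1 + 1 + 3 = 6

6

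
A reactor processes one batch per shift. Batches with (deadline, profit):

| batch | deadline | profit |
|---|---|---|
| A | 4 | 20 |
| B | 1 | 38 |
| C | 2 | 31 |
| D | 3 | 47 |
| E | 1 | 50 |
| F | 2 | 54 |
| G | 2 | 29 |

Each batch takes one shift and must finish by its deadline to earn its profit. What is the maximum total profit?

Profit order: F=54 E=50 D=47 B=38 C=31 G=29 A=20
Assign: F→slot 2, E→slot 1, D→slot 3, B skipped, C skipped, G skipped, A→slot 4.
Slots: [1:E] [2:F] [3:D] [4:A]
Profit = 50 + 54 + 47 + 20 = 171

171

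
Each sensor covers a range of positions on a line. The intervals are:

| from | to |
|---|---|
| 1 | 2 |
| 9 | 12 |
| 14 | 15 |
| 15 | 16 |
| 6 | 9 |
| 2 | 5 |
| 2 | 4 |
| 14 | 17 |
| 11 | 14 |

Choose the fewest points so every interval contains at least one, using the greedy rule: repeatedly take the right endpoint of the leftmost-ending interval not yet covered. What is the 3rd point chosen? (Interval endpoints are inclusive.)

14

By right end: [1,2]  [2,4]  [2,5]  [6,9]  [9,12]  [11,14]  [14,15]  [15,16]  [14,17]
[1,2] uncovered → point at 2; [6,9] uncovered → point at 9; [11,14] uncovered → point at 14; [15,16] uncovered → point at 16.
Points: 2, 9, 14, 16 (4 total).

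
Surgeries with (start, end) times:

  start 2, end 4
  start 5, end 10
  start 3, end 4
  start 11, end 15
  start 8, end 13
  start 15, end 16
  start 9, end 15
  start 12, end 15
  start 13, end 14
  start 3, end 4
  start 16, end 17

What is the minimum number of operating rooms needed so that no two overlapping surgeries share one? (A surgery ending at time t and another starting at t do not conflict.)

4

Count concurrent intervals with a sweep; the peak is the room count.
starts: [2, 3, 3, 5, 8, 9, 11, 12, 13, 15, 16]
ends:   [4, 4, 4, 10, 13, 14, 15, 15, 15, 16, 17]
s2→1 s3→2 s3→3 e4→2 e4→1 e4→0 s5→1 s8→2 s9→3 e10→2 s11→3 s12→4  — peak 4.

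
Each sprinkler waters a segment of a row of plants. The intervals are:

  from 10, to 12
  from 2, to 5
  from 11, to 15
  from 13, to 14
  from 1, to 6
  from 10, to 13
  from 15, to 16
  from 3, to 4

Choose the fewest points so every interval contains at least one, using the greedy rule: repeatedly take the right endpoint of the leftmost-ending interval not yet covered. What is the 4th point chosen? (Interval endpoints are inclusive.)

16

By right end: [3,4]  [2,5]  [1,6]  [10,12]  [10,13]  [13,14]  [11,15]  [15,16]
[3,4] uncovered → point at 4; [10,12] uncovered → point at 12; [13,14] uncovered → point at 14; [15,16] uncovered → point at 16.
Points: 4, 12, 14, 16 (4 total).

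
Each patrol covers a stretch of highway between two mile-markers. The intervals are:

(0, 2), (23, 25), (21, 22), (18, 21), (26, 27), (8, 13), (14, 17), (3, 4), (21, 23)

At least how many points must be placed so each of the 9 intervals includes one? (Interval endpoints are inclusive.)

7

Sorted: [0,2] [3,4] [8,13] [14,17] [18,21] [21,22] [21,23] [23,25] [26,27]
{[0,2]} hit by 2; {[3,4]} hit by 4; {[8,13]} hit by 13; {[14,17]} hit by 17; {[18,21],[21,22],[21,23]} hit by 21; {[23,25]} hit by 25; {[26,27]} hit by 27.
Points: 2, 4, 13, 17, 21, 25, 27 (7 total).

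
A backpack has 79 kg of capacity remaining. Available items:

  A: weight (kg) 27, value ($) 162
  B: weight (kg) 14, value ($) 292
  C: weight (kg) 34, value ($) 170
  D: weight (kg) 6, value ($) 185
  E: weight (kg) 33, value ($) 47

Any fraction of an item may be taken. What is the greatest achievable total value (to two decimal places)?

799.00

Sort by value per unit weight and fill in that order.
Ratios (sorted): D 30.83, B 20.86, A 6.00, C 5.00, E 1.42
take D (6 @ 185); take B (14 @ 292); take A (27 @ 162); take 32/34 of C → 160.00. Capacity used 79/79.
Total value = 799.00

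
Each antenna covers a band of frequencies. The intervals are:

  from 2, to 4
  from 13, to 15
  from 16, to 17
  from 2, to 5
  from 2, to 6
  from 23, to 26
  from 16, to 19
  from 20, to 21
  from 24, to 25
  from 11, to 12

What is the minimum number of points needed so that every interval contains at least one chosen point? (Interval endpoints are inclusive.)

6

By right end: [2,4]  [2,5]  [2,6]  [11,12]  [13,15]  [16,17]  [16,19]  [20,21]  [24,25]  [23,26]
[2,4] uncovered → point at 4; [11,12] uncovered → point at 12; [13,15] uncovered → point at 15; [16,17] uncovered → point at 17; [20,21] uncovered → point at 21; [24,25] uncovered → point at 25.
Points: 4, 12, 15, 17, 21, 25 (6 total).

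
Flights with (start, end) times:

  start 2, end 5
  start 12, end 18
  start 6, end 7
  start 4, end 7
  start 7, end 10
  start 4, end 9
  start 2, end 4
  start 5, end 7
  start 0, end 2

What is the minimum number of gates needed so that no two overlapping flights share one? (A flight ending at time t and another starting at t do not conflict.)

Count concurrent intervals with a sweep; the peak is the room count.
Events (time:±→running): 0:+→1 2:-→0 2:+→1 2:+→2 4:-→1 4:+→2 4:+→3 5:-→2 5:+→3 6:+→4 … peak 4.

4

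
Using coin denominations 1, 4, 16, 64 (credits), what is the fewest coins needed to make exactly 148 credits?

4

148 = 2×64 + 1×16 + 1×4
Total coins = 2 + 1 + 1 = 4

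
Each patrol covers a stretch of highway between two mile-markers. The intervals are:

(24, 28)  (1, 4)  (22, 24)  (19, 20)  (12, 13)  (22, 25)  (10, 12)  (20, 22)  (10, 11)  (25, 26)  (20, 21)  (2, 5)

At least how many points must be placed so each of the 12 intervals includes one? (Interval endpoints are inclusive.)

Sort by right endpoint; whenever an interval is uncovered, place a point at its right end.
Sorted: [1,4] [2,5] [10,11] [10,12] [12,13] [19,20] [20,21] [20,22] [22,24] [22,25] [25,26] [24,28]
{[1,4],[2,5]} hit by 4; {[10,11],[10,12]} hit by 11; {[12,13]} hit by 13; {[19,20],[20,21],[20,22]} hit by 20; {[22,24],[22,25]} hit by 24; {[25,26],[24,28]} hit by 26.
Points: 4, 11, 13, 20, 24, 26 (6 total).

6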